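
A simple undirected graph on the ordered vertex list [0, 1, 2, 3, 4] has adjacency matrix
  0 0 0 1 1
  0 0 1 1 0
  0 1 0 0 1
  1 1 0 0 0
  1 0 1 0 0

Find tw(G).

2

A width-2 tree decomposition is:
Bags: B1 = {1, 2, 4}  B2 = {1, 3, 4}  B3 = {0, 3, 4}
Tree: B1–B2, B2–B3
Each bag holds 3 vertices, so the decomposition has width 2, which upper-bounds the treewidth. Since 4–2–1–3–0–4 is a cycle in G, G is not acyclic. Forests are exactly the graphs of treewidth ≤ 1, so tw(G) ≥ 2. Therefore the treewidth is 2.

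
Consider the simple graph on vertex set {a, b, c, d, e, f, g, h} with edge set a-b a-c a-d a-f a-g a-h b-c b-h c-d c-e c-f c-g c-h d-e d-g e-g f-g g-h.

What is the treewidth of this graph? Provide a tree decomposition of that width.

Every bag has size at most 4, so the width is 4 − 1 = 3 and tw(G) ≤ 3. Conversely, {c, d, e, g} is a clique of size 4, and the vertices of any clique must share a bag in every tree decomposition; so some bag has ≥ 4 vertices and tw(G) ≥ 3. Therefore the treewidth is 3.

Treewidth 3.
One optimal decomposition is:
Bags: B1 = {a, c, d, g}  B2 = {c, d, e, g}  B3 = {a, c, f, g}  B4 = {a, c, g, h}  B5 = {a, b, c, h}
Tree: B1–B2, B1–B3, B1–B4, B4–B5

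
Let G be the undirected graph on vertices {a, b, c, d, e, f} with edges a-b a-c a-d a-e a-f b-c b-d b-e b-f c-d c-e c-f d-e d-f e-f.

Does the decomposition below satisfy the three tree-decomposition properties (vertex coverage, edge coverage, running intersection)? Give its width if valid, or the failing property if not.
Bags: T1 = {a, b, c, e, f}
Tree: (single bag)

A tree decomposition must satisfy three properties: every vertex lies in some bag; for every edge, both endpoints lie together in some bag; and for every vertex, the bags containing it form a connected subtree. Here vertex d appears in no bag, so the decomposition is invalid.

No — vertex d appears in no bag.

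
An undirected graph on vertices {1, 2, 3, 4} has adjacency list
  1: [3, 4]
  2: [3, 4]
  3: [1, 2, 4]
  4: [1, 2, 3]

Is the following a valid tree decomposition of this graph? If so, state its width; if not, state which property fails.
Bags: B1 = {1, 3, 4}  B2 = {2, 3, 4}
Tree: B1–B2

Every vertex of G appears in some bag (union = {1, 2, 3, 4}); every edge is covered by a bag; and for each vertex v the set of bags containing v is connected in the bag tree. The decomposition is therefore valid. The largest bag has 3 vertices, so the width is 2.

Yes; width 2.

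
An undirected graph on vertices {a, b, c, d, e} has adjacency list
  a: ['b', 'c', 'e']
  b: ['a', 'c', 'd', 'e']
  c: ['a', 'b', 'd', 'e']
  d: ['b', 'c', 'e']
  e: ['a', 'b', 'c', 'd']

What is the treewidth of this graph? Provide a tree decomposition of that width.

Treewidth 3.
Bags: B1 = {a, b, c, e}  B2 = {b, c, d, e}
Tree: B1–B2

Every bag has size at most 4, so the width is 4 − 1 = 3 and tw(G) ≤ 3. For the lower bound, the 4 vertices {b, c, d, e} are pairwise adjacent, and any tree decomposition puts a clique entirely inside one bag — forcing width ≥ 3. Combining the bounds, tw(G) = 3.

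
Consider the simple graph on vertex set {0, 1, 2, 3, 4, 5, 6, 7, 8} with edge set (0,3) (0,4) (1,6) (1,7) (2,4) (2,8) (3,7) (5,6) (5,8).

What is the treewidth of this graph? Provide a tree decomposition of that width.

Treewidth 2.
Bags: B1 = {1, 5, 6}  B2 = {1, 5, 7}  B3 = {3, 5, 7}  B4 = {0, 3, 5}  B5 = {0, 4, 5}  B6 = {2, 4, 5}  B7 = {2, 5, 8}
Tree: B1–B2, B2–B3, B3–B4, B4–B5, B5–B6, B6–B7

Every bag has size at most 3, so the width is 3 − 1 = 2 and tw(G) ≤ 2. The edges 5–6–1–7–3–0–4–2–8–5 form a cycle, so G is not a tree and its treewidth is at least 2. The upper and lower bounds meet at 2, so that is the treewidth.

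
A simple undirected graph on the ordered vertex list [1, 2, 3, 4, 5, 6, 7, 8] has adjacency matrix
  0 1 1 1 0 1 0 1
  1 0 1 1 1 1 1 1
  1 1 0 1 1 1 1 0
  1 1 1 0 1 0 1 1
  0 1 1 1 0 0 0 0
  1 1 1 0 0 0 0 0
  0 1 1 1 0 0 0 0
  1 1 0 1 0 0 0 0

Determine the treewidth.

3

A width-3 tree decomposition is:
Bags: B1 = {1, 2, 4, 8}  B2 = {1, 2, 3, 4}  B3 = {2, 3, 4, 5}  B4 = {2, 3, 4, 7}  B5 = {1, 2, 3, 6}
Tree: B1–B2, B2–B3, B2–B4, B2–B5
The largest bag has 4 vertices, giving width 3; this decomposition certifies tw(G) ≤ 3. Conversely, {1, 2, 4, 8} is a clique of size 4, and the vertices of any clique must share a bag in every tree decomposition; so some bag has ≥ 4 vertices and tw(G) ≥ 3. Combining the bounds, tw(G) = 3.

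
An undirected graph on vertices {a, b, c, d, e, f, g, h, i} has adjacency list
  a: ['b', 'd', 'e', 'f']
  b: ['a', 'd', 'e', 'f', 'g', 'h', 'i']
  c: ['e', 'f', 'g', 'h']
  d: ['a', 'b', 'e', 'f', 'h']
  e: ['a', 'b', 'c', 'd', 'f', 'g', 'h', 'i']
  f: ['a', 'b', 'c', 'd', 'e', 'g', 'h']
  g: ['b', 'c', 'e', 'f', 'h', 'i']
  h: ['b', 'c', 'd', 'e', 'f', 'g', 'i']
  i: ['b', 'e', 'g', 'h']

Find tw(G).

A width-4 tree decomposition is:
Bags: B1 = {b, d, e, f, h}  B2 = {a, b, d, e, f}  B3 = {b, e, f, g, h}  B4 = {c, e, f, g, h}  B5 = {b, e, g, h, i}
Tree: B1–B2, B1–B3, B3–B4, B3–B5
Each bag holds 5 vertices, so the decomposition has width 4, which upper-bounds the treewidth. For the lower bound, the 5 vertices {c, e, f, g, h} are pairwise adjacent, and any tree decomposition puts a clique entirely inside one bag — forcing width ≥ 4. Therefore the treewidth is 4.

4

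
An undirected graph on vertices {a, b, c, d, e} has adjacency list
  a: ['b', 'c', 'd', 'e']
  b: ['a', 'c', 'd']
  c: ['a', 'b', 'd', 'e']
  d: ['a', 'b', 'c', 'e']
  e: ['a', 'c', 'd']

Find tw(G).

A width-3 tree decomposition is:
Bags: B1 = {a, c, d, e}  B2 = {a, b, c, d}
Tree: B1–B2
Every bag has size at most 4, so the width is 4 − 1 = 3 and tw(G) ≤ 3. For the lower bound, the 4 vertices {a, c, d, e} are pairwise adjacent, and any tree decomposition puts a clique entirely inside one bag — forcing width ≥ 3. The upper and lower bounds meet at 3, so that is the treewidth.

3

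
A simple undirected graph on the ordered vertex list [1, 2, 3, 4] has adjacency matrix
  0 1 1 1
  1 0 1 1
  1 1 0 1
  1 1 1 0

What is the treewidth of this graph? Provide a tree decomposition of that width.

Treewidth 3.
One optimal decomposition is:
Bags: B1 = {1, 2, 3, 4}
Tree: (single bag)

A single bag containing all 4 vertices is trivially a valid decomposition of width 3. For the lower bound, the 4 vertices {1, 2, 3, 4} are pairwise adjacent, and any tree decomposition puts a clique entirely inside one bag — forcing width ≥ 3. The upper and lower bounds meet at 3, so that is the treewidth.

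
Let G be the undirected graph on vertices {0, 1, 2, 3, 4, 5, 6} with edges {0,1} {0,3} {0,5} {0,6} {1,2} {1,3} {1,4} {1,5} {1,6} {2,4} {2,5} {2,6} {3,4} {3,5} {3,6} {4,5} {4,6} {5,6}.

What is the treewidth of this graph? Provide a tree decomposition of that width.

The largest bag has 5 vertices, giving width 4; this decomposition certifies tw(G) ≤ 4. On the other hand G contains the 5-clique {1, 2, 4, 5, 6}. A clique must lie in a single bag of any decomposition, so no decomposition can have width below 4. Hence tw(G) = 4 exactly.

Treewidth 4.
One optimal decomposition is:
Bags: B1 = {1, 2, 4, 5, 6}  B2 = {1, 3, 4, 5, 6}  B3 = {0, 1, 3, 5, 6}
Tree: B1–B2, B2–B3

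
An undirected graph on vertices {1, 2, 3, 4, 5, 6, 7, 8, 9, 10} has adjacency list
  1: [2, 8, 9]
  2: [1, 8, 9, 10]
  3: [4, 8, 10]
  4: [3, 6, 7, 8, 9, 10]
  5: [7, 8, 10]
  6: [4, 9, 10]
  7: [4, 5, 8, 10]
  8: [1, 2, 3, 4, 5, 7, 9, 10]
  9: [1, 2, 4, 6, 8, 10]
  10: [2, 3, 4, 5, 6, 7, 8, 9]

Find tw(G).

A width-3 tree decomposition is:
Bags: B1 = {2, 8, 9, 10}  B2 = {4, 8, 9, 10}  B3 = {3, 4, 8, 10}  B4 = {4, 7, 8, 10}  B5 = {1, 2, 8, 9}  B6 = {4, 6, 9, 10}  B7 = {5, 7, 8, 10}
Tree: B1–B2, B2–B3, B2–B4, B1–B5, B2–B6, B4–B7
Every bag has size at most 4, so the width is 4 − 1 = 3 and tw(G) ≤ 3. Conversely, {1, 2, 8, 9} is a clique of size 4, and the vertices of any clique must share a bag in every tree decomposition; so some bag has ≥ 4 vertices and tw(G) ≥ 3. Combining the bounds, tw(G) = 3.

3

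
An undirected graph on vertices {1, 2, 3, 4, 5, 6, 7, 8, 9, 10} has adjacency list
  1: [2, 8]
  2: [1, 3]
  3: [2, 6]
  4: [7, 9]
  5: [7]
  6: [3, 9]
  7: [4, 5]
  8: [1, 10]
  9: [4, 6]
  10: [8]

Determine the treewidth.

A width-1 tree decomposition is:
Bags: B1 = {8, 10}  B2 = {1, 8}  B3 = {1, 2}  B4 = {2, 3}  B5 = {3, 6}  B6 = {6, 9}  B7 = {4, 9}  B8 = {4, 7}  B9 = {5, 7}
Tree: B1–B2, B2–B3, B3–B4, B4–B5, B5–B6, B6–B7, B7–B8, B8–B9
Every bag has size at most 2, so the width is 2 − 1 = 1 and tw(G) ≤ 1. Any graph with an edge has treewidth ≥ 1, and G has the edge 10–8. Combining the bounds, tw(G) = 1.

1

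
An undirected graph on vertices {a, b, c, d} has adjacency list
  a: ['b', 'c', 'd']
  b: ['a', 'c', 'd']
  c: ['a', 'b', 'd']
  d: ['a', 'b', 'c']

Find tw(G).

A width-3 tree decomposition is:
Bags: B1 = {a, b, c, d}
Tree: (single bag)
With just one bag of size 4, the width is 4 − 1 = 3, so tw(G) ≤ 3. Conversely, {a, b, c, d} is a clique of size 4, and the vertices of any clique must share a bag in every tree decomposition; so some bag has ≥ 4 vertices and tw(G) ≥ 3. Combining the bounds, tw(G) = 3.

3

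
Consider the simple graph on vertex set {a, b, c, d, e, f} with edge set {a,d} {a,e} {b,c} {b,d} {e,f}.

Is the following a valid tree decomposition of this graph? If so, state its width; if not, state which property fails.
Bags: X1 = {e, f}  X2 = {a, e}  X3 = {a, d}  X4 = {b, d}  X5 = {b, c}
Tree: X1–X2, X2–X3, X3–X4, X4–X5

Every vertex of G appears in some bag (union = {a, b, c, d, e, f}); every edge is covered by a bag; and for each vertex v the set of bags containing v is connected in the bag tree. The decomposition is therefore valid. The largest bag has 2 vertices, so the width is 1.

Yes; width 1.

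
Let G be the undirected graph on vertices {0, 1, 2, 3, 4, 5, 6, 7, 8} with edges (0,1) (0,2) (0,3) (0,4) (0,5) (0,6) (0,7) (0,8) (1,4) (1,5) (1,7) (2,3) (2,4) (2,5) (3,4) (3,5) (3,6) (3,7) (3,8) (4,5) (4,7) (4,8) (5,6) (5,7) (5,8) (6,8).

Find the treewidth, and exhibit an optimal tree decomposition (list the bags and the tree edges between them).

Treewidth 4.
Bags: B1 = {0, 3, 4, 5, 7}  B2 = {0, 3, 4, 5, 8}  B3 = {0, 3, 5, 6, 8}  B4 = {0, 1, 4, 5, 7}  B5 = {0, 2, 3, 4, 5}
Tree: B1–B2, B2–B3, B1–B4, B2–B5

Every bag has size at most 5, so the width is 5 − 1 = 4 and tw(G) ≤ 4. Conversely, {0, 1, 4, 5, 7} is a clique of size 5, and the vertices of any clique must share a bag in every tree decomposition; so some bag has ≥ 5 vertices and tw(G) ≥ 4. Hence tw(G) = 4 exactly.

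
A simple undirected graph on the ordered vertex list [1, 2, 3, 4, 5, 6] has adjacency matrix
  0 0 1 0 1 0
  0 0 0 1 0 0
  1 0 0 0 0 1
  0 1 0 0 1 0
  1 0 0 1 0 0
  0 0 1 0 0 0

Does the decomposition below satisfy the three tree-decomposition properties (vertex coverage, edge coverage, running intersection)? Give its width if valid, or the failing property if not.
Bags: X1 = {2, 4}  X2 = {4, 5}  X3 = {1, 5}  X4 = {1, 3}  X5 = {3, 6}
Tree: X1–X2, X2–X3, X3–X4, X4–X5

Yes; width 1.

Vertex coverage: the bags together contain {1, 2, 3, 4, 5, 6}, the full vertex set. Edge coverage: each edge of G has both endpoints in at least one bag. Running intersection: for every vertex, the bags containing it form a connected subtree. All three properties hold, so this is a valid tree decomposition of width max|bag| − 1 = 1, and hence tw(G) ≤ 1.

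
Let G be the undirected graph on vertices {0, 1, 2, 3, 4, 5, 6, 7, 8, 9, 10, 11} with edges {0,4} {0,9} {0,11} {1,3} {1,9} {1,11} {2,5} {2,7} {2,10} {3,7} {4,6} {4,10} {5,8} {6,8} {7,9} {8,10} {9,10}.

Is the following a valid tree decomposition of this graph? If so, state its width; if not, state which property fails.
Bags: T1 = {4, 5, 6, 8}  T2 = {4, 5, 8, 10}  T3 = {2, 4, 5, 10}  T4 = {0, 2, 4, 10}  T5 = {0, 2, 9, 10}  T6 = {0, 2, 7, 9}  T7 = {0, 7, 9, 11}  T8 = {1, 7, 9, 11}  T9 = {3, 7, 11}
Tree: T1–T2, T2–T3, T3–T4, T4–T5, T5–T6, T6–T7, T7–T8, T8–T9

A tree decomposition must satisfy three properties: every vertex lies in some bag; for every edge, both endpoints lie together in some bag; and for every vertex, the bags containing it form a connected subtree. Here edge (1,3) lies in no bag, so the decomposition is invalid.

No — edge (1,3) lies in no bag.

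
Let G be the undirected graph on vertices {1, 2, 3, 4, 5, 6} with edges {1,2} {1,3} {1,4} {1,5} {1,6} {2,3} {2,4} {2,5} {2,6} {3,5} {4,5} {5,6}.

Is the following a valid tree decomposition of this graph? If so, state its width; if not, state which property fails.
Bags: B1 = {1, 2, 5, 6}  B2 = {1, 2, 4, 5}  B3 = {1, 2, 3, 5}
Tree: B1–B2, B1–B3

Yes; width 3.

Every vertex of G appears in some bag (union = {1, 2, 3, 4, 5, 6}); every edge is covered by a bag; and for each vertex v the set of bags containing v is connected in the bag tree. The decomposition is therefore valid. The largest bag has 4 vertices, so the width is 3.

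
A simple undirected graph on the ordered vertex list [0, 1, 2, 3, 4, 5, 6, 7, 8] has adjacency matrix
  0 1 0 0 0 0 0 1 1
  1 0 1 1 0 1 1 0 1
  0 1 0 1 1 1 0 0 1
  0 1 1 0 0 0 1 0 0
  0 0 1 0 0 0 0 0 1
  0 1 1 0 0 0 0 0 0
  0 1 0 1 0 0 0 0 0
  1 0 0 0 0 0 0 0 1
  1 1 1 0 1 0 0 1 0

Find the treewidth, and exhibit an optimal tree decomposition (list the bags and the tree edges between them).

Treewidth 2.
One optimal decomposition is:
Bags: B1 = {0, 1, 8}  B2 = {0, 7, 8}  B3 = {1, 2, 8}  B4 = {1, 2, 5}  B5 = {1, 2, 3}  B6 = {1, 3, 6}  B7 = {2, 4, 8}
Tree: B1–B2, B1–B3, B3–B4, B3–B5, B5–B6, B3–B7

Each bag holds 3 vertices, so the decomposition has width 2, which upper-bounds the treewidth. On the other hand G contains the 3-clique {0, 1, 8}. A clique must lie in a single bag of any decomposition, so no decomposition can have width below 2. Therefore the treewidth is 2.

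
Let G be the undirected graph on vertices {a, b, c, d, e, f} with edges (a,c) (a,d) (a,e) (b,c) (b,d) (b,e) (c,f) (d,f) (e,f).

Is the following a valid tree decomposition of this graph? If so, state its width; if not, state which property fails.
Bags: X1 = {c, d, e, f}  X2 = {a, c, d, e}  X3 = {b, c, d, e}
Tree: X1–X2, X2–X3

Checking the three conditions: (i) the bags cover all of {a, b, c, d, e, f}; (ii) for each edge, some bag contains both endpoints; (iii) the bags containing any fixed vertex form a subtree. All hold, so the decomposition is valid with width 4 − 1 = 3.

Yes; width 3.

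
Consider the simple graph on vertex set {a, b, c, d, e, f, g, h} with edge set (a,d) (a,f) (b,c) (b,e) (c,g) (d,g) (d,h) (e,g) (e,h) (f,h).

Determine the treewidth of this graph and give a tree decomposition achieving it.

Treewidth 2.
Bags: B1 = {a, d, f}  B2 = {d, f, h}  B3 = {d, g, h}  B4 = {e, g, h}  B5 = {c, e, g}  B6 = {b, c, e}
Tree: B1–B2, B2–B3, B3–B4, B4–B5, B5–B6

Each bag holds 3 vertices, so the decomposition has width 2, which upper-bounds the treewidth. Since a–f–h–d–a is a cycle in G, G is not acyclic. Forests are exactly the graphs of treewidth ≤ 1, so tw(G) ≥ 2. Combining the bounds, tw(G) = 2.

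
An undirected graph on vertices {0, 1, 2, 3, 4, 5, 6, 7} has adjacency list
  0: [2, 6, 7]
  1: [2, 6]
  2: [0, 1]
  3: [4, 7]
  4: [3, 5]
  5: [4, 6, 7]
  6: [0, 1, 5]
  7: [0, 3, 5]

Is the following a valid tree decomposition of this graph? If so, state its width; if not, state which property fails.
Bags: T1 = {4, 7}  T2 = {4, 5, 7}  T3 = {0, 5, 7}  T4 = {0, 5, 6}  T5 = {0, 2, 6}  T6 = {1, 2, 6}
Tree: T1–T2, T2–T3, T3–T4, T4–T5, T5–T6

A tree decomposition must satisfy three properties: every vertex lies in some bag; for every edge, both endpoints lie together in some bag; and for every vertex, the bags containing it form a connected subtree. Here vertex 3 appears in no bag, so the decomposition is invalid.

No — vertex 3 appears in no bag.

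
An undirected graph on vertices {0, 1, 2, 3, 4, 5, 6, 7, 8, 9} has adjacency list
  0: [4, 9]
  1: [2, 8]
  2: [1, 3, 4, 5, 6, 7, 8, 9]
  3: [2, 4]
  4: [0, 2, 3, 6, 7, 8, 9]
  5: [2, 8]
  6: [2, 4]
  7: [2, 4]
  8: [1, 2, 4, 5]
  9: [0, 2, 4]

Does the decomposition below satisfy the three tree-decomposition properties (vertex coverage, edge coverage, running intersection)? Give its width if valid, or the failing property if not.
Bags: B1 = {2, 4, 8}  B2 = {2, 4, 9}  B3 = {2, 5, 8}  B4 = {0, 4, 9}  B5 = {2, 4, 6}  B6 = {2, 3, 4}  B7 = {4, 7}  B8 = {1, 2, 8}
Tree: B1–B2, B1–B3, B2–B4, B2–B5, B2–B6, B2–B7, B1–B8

A tree decomposition must satisfy three properties: every vertex lies in some bag; for every edge, both endpoints lie together in some bag; and for every vertex, the bags containing it form a connected subtree. Here edge (2,7) lies in no bag, so the decomposition is invalid.

No — edge (2,7) lies in no bag.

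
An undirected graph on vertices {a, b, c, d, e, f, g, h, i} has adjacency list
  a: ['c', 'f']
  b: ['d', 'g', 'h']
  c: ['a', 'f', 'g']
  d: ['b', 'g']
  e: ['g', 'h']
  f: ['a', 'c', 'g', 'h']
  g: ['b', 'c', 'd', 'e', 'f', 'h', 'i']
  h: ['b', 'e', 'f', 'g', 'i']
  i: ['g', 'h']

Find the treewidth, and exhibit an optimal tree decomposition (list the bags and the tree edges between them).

Treewidth 2.
Bags: B1 = {b, g, h}  B2 = {b, d, g}  B3 = {g, h, i}  B4 = {e, g, h}  B5 = {f, g, h}  B6 = {c, f, g}  B7 = {a, c, f}
Tree: B1–B2, B1–B3, B3–B4, B4–B5, B5–B6, B6–B7

Each bag holds 3 vertices, so the decomposition has width 2, which upper-bounds the treewidth. Conversely, {b, d, g} is a clique of size 3, and the vertices of any clique must share a bag in every tree decomposition; so some bag has ≥ 3 vertices and tw(G) ≥ 2. Combining the bounds, tw(G) = 2.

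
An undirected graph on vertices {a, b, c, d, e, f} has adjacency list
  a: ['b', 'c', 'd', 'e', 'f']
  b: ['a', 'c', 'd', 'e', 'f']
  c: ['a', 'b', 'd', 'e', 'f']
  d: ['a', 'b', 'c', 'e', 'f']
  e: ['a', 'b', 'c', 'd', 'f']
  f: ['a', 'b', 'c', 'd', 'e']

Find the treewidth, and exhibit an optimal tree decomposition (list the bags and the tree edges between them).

With just one bag of size 6, the width is 6 − 1 = 5, so tw(G) ≤ 5. Conversely, {a, b, c, d, e, f} is a clique of size 6, and the vertices of any clique must share a bag in every tree decomposition; so some bag has ≥ 6 vertices and tw(G) ≥ 5. Hence tw(G) = 5 exactly.

Treewidth 5.
One optimal decomposition is:
Bags: B1 = {a, b, c, d, e, f}
Tree: (single bag)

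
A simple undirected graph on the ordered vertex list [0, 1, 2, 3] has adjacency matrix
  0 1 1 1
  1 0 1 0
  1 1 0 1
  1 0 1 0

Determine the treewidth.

A width-2 tree decomposition is:
Bags: B1 = {0, 1, 2}  B2 = {0, 2, 3}
Tree: B1–B2
Each bag holds 3 vertices, so the decomposition has width 2, which upper-bounds the treewidth. Conversely, {0, 1, 2} is a clique of size 3, and the vertices of any clique must share a bag in every tree decomposition; so some bag has ≥ 3 vertices and tw(G) ≥ 2. The upper and lower bounds meet at 2, so that is the treewidth.

2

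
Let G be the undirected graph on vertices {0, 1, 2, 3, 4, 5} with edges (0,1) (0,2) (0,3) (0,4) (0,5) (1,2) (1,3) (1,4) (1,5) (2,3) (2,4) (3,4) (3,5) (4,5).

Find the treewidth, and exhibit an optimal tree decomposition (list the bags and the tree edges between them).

Treewidth 4.
One optimal decomposition is:
Bags: B1 = {0, 1, 3, 4, 5}  B2 = {0, 1, 2, 3, 4}
Tree: B1–B2

Each bag holds 5 vertices, so the decomposition has width 4, which upper-bounds the treewidth. Conversely, {0, 1, 2, 3, 4} is a clique of size 5, and the vertices of any clique must share a bag in every tree decomposition; so some bag has ≥ 5 vertices and tw(G) ≥ 4. Hence tw(G) = 4 exactly.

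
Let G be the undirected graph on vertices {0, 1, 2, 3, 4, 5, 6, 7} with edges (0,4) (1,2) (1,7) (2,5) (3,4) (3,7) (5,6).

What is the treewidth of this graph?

1

A width-1 tree decomposition is:
Bags: B1 = {0, 4}  B2 = {3, 4}  B3 = {3, 7}  B4 = {1, 7}  B5 = {1, 2}  B6 = {2, 5}  B7 = {5, 6}
Tree: B1–B2, B2–B3, B3–B4, B4–B5, B5–B6, B6–B7
Each bag holds 2 vertices, so the decomposition has width 1, which upper-bounds the treewidth. Any graph with an edge has treewidth ≥ 1, and G has the edge 0–4. Combining the bounds, tw(G) = 1.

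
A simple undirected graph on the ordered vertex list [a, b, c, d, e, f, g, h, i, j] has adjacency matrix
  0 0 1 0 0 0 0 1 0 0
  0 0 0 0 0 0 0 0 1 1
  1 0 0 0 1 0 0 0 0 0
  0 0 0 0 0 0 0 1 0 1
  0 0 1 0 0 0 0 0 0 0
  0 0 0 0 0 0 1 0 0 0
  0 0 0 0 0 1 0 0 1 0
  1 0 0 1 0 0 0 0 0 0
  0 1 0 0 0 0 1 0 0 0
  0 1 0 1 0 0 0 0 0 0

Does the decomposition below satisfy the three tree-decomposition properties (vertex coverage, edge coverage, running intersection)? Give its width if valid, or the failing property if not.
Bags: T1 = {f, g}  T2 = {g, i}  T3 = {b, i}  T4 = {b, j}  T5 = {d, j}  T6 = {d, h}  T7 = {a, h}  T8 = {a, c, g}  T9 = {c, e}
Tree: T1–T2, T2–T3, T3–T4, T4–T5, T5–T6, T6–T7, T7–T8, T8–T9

A tree decomposition must satisfy three properties: every vertex lies in some bag; for every edge, both endpoints lie together in some bag; and for every vertex, the bags containing it form a connected subtree. Here bags containing vertex g are not connected in the tree, so the decomposition is invalid.

No — bags containing vertex g are not connected in the tree.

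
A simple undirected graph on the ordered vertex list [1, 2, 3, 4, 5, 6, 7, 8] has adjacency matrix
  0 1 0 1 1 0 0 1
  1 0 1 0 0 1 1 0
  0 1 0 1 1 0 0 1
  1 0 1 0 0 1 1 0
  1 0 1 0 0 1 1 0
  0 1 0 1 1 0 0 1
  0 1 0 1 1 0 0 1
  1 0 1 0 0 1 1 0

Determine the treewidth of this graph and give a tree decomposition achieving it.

Treewidth 4.
One such decomposition:
Bags: B1 = {1, 2, 4, 5, 8}  B2 = {2, 4, 5, 6, 8}  B3 = {2, 3, 4, 5, 8}  B4 = {2, 4, 5, 7, 8}
Tree: B1–B2, B2–B3, B3–B4

Every bag has size at most 5, so the width is 5 − 1 = 4 and tw(G) ≤ 4. For the lower bound: the 5 vertex sets {1,8}, {5,6}, {2,3}, {4}, {7} are disjoint, each induces a connected subgraph, and every pair is joined by at least one edge of G. Contracting each set to a single vertex therefore yields K_{5} as a minor, and since treewidth is minor-monotone, tw(G) ≥ tw(K_{5}) = 4. Hence tw(G) = 4 exactly.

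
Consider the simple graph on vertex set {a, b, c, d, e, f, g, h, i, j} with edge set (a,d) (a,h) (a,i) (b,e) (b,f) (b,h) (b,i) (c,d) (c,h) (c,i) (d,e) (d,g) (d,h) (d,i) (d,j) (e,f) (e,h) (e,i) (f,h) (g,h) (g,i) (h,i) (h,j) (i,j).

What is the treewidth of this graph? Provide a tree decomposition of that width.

Treewidth 3.
Bags: B1 = {b, e, h, i}  B2 = {d, e, h, i}  B3 = {b, e, f, h}  B4 = {d, g, h, i}  B5 = {d, h, i, j}  B6 = {a, d, h, i}  B7 = {c, d, h, i}
Tree: B1–B2, B1–B3, B2–B4, B4–B5, B2–B6, B5–B7

The largest bag has 4 vertices, giving width 3; this decomposition certifies tw(G) ≤ 3. Conversely, {b, e, f, h} is a clique of size 4, and the vertices of any clique must share a bag in every tree decomposition; so some bag has ≥ 4 vertices and tw(G) ≥ 3. Combining the bounds, tw(G) = 3.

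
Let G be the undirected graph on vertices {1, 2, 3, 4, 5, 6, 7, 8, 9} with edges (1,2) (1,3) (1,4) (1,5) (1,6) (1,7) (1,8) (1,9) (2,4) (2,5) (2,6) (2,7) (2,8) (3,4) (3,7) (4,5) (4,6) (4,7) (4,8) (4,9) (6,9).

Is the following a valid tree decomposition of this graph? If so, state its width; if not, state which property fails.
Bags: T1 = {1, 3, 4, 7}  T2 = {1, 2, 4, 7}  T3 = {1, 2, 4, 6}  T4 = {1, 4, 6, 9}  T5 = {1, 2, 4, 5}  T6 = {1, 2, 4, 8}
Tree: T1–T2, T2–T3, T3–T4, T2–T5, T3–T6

Checking the three conditions: (i) the bags cover all of {1, 2, 3, 4, 5, 6, 7, 8, 9}; (ii) for each edge, some bag contains both endpoints; (iii) the bags containing any fixed vertex form a subtree. All hold, so the decomposition is valid with width 4 − 1 = 3.

Yes; width 3.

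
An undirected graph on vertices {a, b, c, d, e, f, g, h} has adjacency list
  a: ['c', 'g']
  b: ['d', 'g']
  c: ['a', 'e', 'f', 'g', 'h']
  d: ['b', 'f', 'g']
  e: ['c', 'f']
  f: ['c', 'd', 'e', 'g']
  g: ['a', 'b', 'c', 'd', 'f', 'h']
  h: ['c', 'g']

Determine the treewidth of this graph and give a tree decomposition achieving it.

The largest bag has 3 vertices, giving width 2; this decomposition certifies tw(G) ≤ 2. On the other hand G contains the 3-clique {d, f, g}. A clique must lie in a single bag of any decomposition, so no decomposition can have width below 2. Combining the bounds, tw(G) = 2.

Treewidth 2.
Bags: B1 = {d, f, g}  B2 = {c, f, g}  B3 = {c, g, h}  B4 = {b, d, g}  B5 = {a, c, g}  B6 = {c, e, f}
Tree: B1–B2, B2–B3, B1–B4, B3–B5, B2–B6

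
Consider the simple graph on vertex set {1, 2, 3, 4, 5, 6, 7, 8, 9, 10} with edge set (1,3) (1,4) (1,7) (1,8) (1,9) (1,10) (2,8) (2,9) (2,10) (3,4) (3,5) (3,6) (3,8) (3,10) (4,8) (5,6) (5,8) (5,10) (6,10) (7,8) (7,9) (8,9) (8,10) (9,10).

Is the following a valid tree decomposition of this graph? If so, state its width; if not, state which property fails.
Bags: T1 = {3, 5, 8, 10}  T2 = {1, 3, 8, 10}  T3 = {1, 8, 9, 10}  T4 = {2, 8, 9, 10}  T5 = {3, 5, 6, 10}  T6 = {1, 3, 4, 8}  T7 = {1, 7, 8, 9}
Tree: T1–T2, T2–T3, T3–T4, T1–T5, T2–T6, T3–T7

Yes; width 3.

Checking the three conditions: (i) the bags cover all of {1, 2, 3, 4, 5, 6, 7, 8, 9, 10}; (ii) for each edge, some bag contains both endpoints; (iii) the bags containing any fixed vertex form a subtree. All hold, so the decomposition is valid with width 4 − 1 = 3.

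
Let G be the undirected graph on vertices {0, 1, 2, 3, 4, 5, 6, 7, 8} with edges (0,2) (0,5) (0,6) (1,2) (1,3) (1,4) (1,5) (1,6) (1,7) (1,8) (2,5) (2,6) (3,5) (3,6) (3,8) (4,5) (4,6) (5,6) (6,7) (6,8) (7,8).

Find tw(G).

3

A width-3 tree decomposition is:
Bags: B1 = {1, 2, 5, 6}  B2 = {1, 3, 5, 6}  B3 = {1, 4, 5, 6}  B4 = {1, 3, 6, 8}  B5 = {0, 2, 5, 6}  B6 = {1, 6, 7, 8}
Tree: B1–B2, B1–B3, B2–B4, B1–B5, B4–B6
Every bag has size at most 4, so the width is 4 − 1 = 3 and tw(G) ≤ 3. On the other hand G contains the 4-clique {0, 2, 5, 6}. A clique must lie in a single bag of any decomposition, so no decomposition can have width below 3. Therefore the treewidth is 3.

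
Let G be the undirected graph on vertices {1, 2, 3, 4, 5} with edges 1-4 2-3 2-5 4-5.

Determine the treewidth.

A width-1 tree decomposition is:
Bags: B1 = {1, 4}  B2 = {4, 5}  B3 = {2, 5}  B4 = {2, 3}
Tree: B1–B2, B2–B3, B3–B4
The largest bag has 2 vertices, giving width 1; this decomposition certifies tw(G) ≤ 1. G has an edge, so its treewidth is at least 1. The upper and lower bounds meet at 1, so that is the treewidth.

1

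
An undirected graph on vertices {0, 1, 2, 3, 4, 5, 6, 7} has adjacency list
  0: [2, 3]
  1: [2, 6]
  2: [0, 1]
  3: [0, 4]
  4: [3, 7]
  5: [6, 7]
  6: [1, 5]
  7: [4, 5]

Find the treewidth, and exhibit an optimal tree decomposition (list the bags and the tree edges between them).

Treewidth 2.
One such decomposition:
Bags: B1 = {0, 2, 3}  B2 = {2, 3, 4}  B3 = {2, 4, 7}  B4 = {2, 5, 7}  B5 = {2, 5, 6}  B6 = {1, 2, 6}
Tree: B1–B2, B2–B3, B3–B4, B4–B5, B5–B6

Every bag has size at most 3, so the width is 3 − 1 = 2 and tw(G) ≤ 2. Since 2–0–3–4–7–5–6–1–2 is a cycle in G, G is not acyclic. Forests are exactly the graphs of treewidth ≤ 1, so tw(G) ≥ 2. Combining the bounds, tw(G) = 2.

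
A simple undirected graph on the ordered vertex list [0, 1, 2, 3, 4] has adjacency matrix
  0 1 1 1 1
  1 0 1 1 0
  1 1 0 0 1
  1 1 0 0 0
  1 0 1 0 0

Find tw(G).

A width-2 tree decomposition is:
Bags: B1 = {0, 1, 3}  B2 = {0, 1, 2}  B3 = {0, 2, 4}
Tree: B1–B2, B2–B3
Every bag has size at most 3, so the width is 3 − 1 = 2 and tw(G) ≤ 2. On the other hand G contains the 3-clique {0, 1, 2}. A clique must lie in a single bag of any decomposition, so no decomposition can have width below 2. The upper and lower bounds meet at 2, so that is the treewidth.

2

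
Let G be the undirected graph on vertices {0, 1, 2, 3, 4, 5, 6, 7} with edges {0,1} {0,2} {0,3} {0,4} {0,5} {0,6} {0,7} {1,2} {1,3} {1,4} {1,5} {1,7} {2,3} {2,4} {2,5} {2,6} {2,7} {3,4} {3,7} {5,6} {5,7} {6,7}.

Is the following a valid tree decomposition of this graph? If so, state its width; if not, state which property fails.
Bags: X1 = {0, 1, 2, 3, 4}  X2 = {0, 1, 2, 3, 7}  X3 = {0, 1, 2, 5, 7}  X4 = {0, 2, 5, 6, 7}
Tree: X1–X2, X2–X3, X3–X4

Yes; width 4.

Every vertex of G appears in some bag (union = {0, 1, 2, 3, 4, 5, 6, 7}); every edge is covered by a bag; and for each vertex v the set of bags containing v is connected in the bag tree. The decomposition is therefore valid. The largest bag has 5 vertices, so the width is 4.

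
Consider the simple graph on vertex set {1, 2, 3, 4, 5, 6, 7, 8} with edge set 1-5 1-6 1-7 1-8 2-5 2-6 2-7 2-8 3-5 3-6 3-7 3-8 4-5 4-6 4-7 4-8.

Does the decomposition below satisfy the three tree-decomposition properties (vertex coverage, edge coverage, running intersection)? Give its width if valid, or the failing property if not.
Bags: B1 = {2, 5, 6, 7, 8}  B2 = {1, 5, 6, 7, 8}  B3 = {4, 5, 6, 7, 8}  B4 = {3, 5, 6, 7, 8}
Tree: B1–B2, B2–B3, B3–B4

Every vertex of G appears in some bag (union = {1, 2, 3, 4, 5, 6, 7, 8}); every edge is covered by a bag; and for each vertex v the set of bags containing v is connected in the bag tree. The decomposition is therefore valid. The largest bag has 5 vertices, so the width is 4.

Yes; width 4.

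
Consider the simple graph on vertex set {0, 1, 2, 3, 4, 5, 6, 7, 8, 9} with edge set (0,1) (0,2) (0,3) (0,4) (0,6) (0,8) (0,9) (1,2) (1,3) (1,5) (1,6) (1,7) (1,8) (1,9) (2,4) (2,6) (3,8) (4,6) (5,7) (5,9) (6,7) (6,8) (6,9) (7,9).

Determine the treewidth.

A width-3 tree decomposition is:
Bags: B1 = {0, 1, 6, 9}  B2 = {0, 1, 6, 8}  B3 = {1, 6, 7, 9}  B4 = {1, 5, 7, 9}  B5 = {0, 1, 3, 8}  B6 = {0, 1, 2, 6}  B7 = {0, 2, 4, 6}
Tree: B1–B2, B1–B3, B3–B4, B2–B5, B2–B6, B6–B7
Every bag has size at most 4, so the width is 4 − 1 = 3 and tw(G) ≤ 3. Conversely, {0, 1, 3, 8} is a clique of size 4, and the vertices of any clique must share a bag in every tree decomposition; so some bag has ≥ 4 vertices and tw(G) ≥ 3. Combining the bounds, tw(G) = 3.

3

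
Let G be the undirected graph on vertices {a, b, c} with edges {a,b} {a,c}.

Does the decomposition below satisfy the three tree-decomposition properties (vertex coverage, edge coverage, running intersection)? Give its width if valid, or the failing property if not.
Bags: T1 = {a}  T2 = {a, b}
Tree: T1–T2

A tree decomposition must satisfy three properties: every vertex lies in some bag; for every edge, both endpoints lie together in some bag; and for every vertex, the bags containing it form a connected subtree. Here vertex c appears in no bag, so the decomposition is invalid.

No — vertex c appears in no bag.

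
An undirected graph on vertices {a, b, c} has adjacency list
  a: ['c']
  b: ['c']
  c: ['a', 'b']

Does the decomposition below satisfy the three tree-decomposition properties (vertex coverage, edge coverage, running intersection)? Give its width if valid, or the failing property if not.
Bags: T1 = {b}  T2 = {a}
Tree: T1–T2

No — vertex c appears in no bag.

A tree decomposition must satisfy three properties: every vertex lies in some bag; for every edge, both endpoints lie together in some bag; and for every vertex, the bags containing it form a connected subtree. Here vertex c appears in no bag, so the decomposition is invalid.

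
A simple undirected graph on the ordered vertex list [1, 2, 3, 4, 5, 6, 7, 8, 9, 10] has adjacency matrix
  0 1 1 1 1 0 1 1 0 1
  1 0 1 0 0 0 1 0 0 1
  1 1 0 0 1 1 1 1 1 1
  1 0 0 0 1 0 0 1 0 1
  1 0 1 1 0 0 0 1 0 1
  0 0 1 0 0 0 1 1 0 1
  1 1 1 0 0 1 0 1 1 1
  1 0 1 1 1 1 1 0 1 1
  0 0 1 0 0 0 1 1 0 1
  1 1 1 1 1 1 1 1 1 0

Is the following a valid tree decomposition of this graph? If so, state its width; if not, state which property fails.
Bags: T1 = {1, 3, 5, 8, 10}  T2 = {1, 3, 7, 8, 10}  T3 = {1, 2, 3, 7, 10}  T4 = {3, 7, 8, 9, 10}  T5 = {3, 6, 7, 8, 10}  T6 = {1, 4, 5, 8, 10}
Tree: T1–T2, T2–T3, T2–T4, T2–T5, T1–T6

Yes; width 4.

Every vertex of G appears in some bag (union = {1, 2, 3, 4, 5, 6, 7, 8, 9, 10}); every edge is covered by a bag; and for each vertex v the set of bags containing v is connected in the bag tree. The decomposition is therefore valid. The largest bag has 5 vertices, so the width is 4.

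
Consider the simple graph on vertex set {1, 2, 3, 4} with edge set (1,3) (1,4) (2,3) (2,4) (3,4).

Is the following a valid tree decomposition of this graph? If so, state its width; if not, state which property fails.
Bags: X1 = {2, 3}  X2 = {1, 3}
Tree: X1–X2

A tree decomposition must satisfy three properties: every vertex lies in some bag; for every edge, both endpoints lie together in some bag; and for every vertex, the bags containing it form a connected subtree. Here vertex 4 appears in no bag, so the decomposition is invalid.

No — vertex 4 appears in no bag.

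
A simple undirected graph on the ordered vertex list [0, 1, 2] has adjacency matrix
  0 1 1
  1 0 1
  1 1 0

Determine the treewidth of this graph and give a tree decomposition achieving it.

Treewidth 2.
One optimal decomposition is:
Bags: B1 = {0, 1, 2}
Tree: (single bag)

A single bag containing all 3 vertices is trivially a valid decomposition of width 2. Conversely, {0, 1, 2} is a clique of size 3, and the vertices of any clique must share a bag in every tree decomposition; so some bag has ≥ 3 vertices and tw(G) ≥ 2. The upper and lower bounds meet at 2, so that is the treewidth.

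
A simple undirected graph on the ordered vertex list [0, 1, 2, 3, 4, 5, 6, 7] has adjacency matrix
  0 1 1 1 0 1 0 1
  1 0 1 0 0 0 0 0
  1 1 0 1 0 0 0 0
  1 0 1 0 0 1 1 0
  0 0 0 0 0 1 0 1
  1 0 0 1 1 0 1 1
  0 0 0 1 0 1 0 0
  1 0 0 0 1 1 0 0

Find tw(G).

2

A width-2 tree decomposition is:
Bags: B1 = {3, 5, 6}  B2 = {0, 3, 5}  B3 = {0, 2, 3}  B4 = {0, 1, 2}  B5 = {0, 5, 7}  B6 = {4, 5, 7}
Tree: B1–B2, B2–B3, B3–B4, B2–B5, B5–B6
Each bag holds 3 vertices, so the decomposition has width 2, which upper-bounds the treewidth. Conversely, {0, 1, 2} is a clique of size 3, and the vertices of any clique must share a bag in every tree decomposition; so some bag has ≥ 3 vertices and tw(G) ≥ 2. The upper and lower bounds meet at 2, so that is the treewidth.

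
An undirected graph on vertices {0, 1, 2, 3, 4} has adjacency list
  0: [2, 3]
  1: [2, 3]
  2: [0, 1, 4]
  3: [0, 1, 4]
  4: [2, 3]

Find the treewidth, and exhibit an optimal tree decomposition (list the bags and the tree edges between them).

The largest bag has 3 vertices, giving width 2; this decomposition certifies tw(G) ≤ 2. The edges 2–0–3–1–2 form a cycle, so G is not a tree and its treewidth is at least 2. The upper and lower bounds meet at 2, so that is the treewidth.

Treewidth 2.
One such decomposition:
Bags: B1 = {0, 2, 3}  B2 = {1, 2, 3}  B3 = {2, 3, 4}
Tree: B1–B2, B2–B3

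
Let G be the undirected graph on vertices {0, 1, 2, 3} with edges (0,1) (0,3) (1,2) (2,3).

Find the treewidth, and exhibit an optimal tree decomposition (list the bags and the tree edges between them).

The largest bag has 3 vertices, giving width 2; this decomposition certifies tw(G) ≤ 2. For the lower bound, G contains the cycle 0–3–2–1–0, so G is not a forest; only forests have treewidth ≤ 1, hence tw(G) ≥ 2. Hence tw(G) = 2 exactly.

Treewidth 2.
Bags: B1 = {0, 2, 3}  B2 = {0, 1, 2}
Tree: B1–B2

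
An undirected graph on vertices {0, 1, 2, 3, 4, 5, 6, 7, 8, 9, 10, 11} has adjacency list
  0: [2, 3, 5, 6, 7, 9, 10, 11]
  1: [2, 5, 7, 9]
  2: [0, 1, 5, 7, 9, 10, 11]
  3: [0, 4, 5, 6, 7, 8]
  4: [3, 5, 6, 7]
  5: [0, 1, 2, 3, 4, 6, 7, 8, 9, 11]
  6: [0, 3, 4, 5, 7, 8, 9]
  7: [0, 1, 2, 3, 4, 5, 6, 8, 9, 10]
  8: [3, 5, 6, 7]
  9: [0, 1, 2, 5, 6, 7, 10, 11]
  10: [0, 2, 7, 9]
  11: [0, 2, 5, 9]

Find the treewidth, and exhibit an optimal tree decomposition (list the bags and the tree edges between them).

Every bag has size at most 5, so the width is 5 − 1 = 4 and tw(G) ≤ 4. Conversely, {0, 2, 7, 9, 10} is a clique of size 5, and the vertices of any clique must share a bag in every tree decomposition; so some bag has ≥ 5 vertices and tw(G) ≥ 4. The upper and lower bounds meet at 4, so that is the treewidth.

Treewidth 4.
Bags: B1 = {0, 2, 5, 7, 9}  B2 = {1, 2, 5, 7, 9}  B3 = {0, 2, 7, 9, 10}  B4 = {0, 5, 6, 7, 9}  B5 = {0, 3, 5, 6, 7}  B6 = {0, 2, 5, 9, 11}  B7 = {3, 4, 5, 6, 7}  B8 = {3, 5, 6, 7, 8}
Tree: B1–B2, B1–B3, B1–B4, B4–B5, B1–B6, B5–B7, B7–B8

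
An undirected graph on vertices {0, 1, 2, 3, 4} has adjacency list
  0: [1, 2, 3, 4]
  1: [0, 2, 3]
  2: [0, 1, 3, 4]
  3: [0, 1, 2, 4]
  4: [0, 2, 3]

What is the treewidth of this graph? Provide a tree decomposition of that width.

Treewidth 3.
One optimal decomposition is:
Bags: B1 = {0, 1, 2, 3}  B2 = {0, 2, 3, 4}
Tree: B1–B2

Every bag has size at most 4, so the width is 4 − 1 = 3 and tw(G) ≤ 3. For the lower bound, the 4 vertices {0, 1, 2, 3} are pairwise adjacent, and any tree decomposition puts a clique entirely inside one bag — forcing width ≥ 3. Combining the bounds, tw(G) = 3.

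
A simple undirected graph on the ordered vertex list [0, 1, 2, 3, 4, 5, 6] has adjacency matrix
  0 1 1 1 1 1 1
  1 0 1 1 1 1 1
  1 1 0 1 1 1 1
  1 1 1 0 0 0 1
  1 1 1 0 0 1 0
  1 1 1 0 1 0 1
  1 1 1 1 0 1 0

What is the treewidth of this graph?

A width-4 tree decomposition is:
Bags: B1 = {0, 1, 2, 3, 6}  B2 = {0, 1, 2, 5, 6}  B3 = {0, 1, 2, 4, 5}
Tree: B1–B2, B2–B3
Every bag has size at most 5, so the width is 5 − 1 = 4 and tw(G) ≤ 4. Conversely, {0, 1, 2, 3, 6} is a clique of size 5, and the vertices of any clique must share a bag in every tree decomposition; so some bag has ≥ 5 vertices and tw(G) ≥ 4. Therefore the treewidth is 4.

4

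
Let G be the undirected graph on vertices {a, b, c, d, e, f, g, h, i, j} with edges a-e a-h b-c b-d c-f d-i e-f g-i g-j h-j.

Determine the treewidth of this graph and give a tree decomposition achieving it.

Treewidth 2.
One optimal decomposition is:
Bags: B1 = {c, e, f}  B2 = {a, c, e}  B3 = {a, c, h}  B4 = {c, h, j}  B5 = {c, g, j}  B6 = {c, g, i}  B7 = {c, d, i}  B8 = {b, c, d}
Tree: B1–B2, B2–B3, B3–B4, B4–B5, B5–B6, B6–B7, B7–B8

Each bag holds 3 vertices, so the decomposition has width 2, which upper-bounds the treewidth. For the lower bound, G contains the cycle c–f–e–a–h–j–g–i–d–b–c, so G is not a forest; only forests have treewidth ≤ 1, hence tw(G) ≥ 2. Combining the bounds, tw(G) = 2.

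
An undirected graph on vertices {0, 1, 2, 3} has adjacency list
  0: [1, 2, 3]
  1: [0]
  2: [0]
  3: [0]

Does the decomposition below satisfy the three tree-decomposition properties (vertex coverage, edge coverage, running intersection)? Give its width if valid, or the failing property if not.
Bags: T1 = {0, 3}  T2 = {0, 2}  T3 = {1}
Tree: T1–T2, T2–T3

A tree decomposition must satisfy three properties: every vertex lies in some bag; for every edge, both endpoints lie together in some bag; and for every vertex, the bags containing it form a connected subtree. Here edge (0,1) lies in no bag, so the decomposition is invalid.

No — edge (0,1) lies in no bag.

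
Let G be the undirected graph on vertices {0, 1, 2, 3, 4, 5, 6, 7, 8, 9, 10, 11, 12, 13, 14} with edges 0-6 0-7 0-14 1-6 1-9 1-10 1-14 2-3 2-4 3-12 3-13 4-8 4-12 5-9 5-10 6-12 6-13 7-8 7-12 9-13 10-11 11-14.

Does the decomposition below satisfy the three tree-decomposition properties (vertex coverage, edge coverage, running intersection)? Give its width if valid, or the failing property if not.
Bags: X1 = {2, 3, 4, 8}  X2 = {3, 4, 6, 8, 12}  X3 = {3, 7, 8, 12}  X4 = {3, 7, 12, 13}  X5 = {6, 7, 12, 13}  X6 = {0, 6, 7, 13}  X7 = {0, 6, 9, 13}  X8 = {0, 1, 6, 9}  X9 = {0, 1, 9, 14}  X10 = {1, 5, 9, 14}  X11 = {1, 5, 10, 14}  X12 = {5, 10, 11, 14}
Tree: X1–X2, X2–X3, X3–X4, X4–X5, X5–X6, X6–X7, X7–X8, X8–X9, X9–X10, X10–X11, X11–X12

No — bags containing vertex 6 are not connected in the tree.

A tree decomposition must satisfy three properties: every vertex lies in some bag; for every edge, both endpoints lie together in some bag; and for every vertex, the bags containing it form a connected subtree. Here bags containing vertex 6 are not connected in the tree, so the decomposition is invalid.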